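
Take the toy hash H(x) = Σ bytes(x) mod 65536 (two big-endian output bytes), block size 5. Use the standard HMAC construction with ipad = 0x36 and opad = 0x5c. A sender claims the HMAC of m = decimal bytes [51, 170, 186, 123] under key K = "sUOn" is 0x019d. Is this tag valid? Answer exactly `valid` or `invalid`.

valid

Key "sUOn" = 73 55 4f 6e is 4 bytes ≤ B = 5; zero-pad to 5 bytes: K' = 73 55 4f 6e 00.
K' ⊕ ipad = 45 63 79 58 36; K' ⊕ opad = 2f 09 13 32 5c.
Inner hash: sum = 69+99+121+88+54+51+170+186+123 = 961 → 03 c1.
Outer hash (recomputed tag): sum = 47+9+19+50+92+3+193 = 413 → 01 9d.
Recomputed tag = 019d; claimed = 019d → match.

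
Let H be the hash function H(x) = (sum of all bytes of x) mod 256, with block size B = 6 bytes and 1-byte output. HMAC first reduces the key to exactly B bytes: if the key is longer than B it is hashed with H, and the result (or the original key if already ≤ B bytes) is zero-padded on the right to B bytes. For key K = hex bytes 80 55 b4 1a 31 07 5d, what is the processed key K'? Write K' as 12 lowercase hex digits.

380000000000

|K| = 7 > B = 6, so first hash the key.
H(K): sum = 128+85+180+26+49+7+93 = 568; mod 256 = 56 → 38.
Zero-pad H(K) = 38 to 6 bytes: K' = 38 00 00 00 00 00.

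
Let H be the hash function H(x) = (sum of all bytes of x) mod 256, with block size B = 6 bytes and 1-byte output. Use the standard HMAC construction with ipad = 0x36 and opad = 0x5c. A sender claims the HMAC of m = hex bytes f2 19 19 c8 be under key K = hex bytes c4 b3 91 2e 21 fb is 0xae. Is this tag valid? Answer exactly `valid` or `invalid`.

Key hex bytes c4 b3 91 2e 21 fb is exactly B = 6 bytes: K' = c4 b3 91 2e 21 fb.
K' ⊕ ipad = f2 85 a7 18 17 cd; K' ⊕ opad = 98 ef cd 72 7d a7.
Inner hash: sum = 242+133+167+24+23+205+242+25+25+200+190 = 1476; mod 256 = 196 → c4.
Outer hash (recomputed tag): sum = 152+239+205+114+125+167+196 = 1198; mod 256 = 174 → ae.
Recomputed tag = ae; claimed = ae → match.

valid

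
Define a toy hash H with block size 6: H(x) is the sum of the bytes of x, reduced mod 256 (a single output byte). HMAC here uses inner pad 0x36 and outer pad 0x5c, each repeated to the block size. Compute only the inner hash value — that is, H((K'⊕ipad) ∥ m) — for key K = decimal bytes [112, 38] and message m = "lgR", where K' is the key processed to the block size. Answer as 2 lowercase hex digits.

Key decimal bytes [112, 38] = 70 26 is 2 bytes ≤ B = 6; zero-pad to 6 bytes: K' = 70 26 00 00 00 00.
K' ⊕ ipad = 46 10 36 36 36 36.
Inner input = 46 10 36 36 36 36 ∥ 6c 67 52.
Inner hash: sum = 70+16+54+54+54+54+108+103+82 = 595; mod 256 = 83 → 53.

53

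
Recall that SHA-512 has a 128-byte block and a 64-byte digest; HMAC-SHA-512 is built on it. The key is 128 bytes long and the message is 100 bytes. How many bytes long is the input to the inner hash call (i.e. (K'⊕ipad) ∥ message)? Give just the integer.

Key is 128 ≤ 128 bytes, zero-padded: |K'| = 128.
Inner input = (K'⊕ipad) ∥ m → 128 + 100 = 228 bytes.

228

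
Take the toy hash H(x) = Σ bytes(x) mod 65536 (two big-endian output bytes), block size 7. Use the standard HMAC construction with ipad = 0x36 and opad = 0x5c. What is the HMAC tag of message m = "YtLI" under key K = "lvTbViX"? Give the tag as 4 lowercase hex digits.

Key "lvTbViX" = 6c 76 54 62 56 69 58 is exactly B = 7 bytes: K' = 6c 76 54 62 56 69 58.
K' ⊕ ipad = 5a 40 62 54 60 5f 6e.  K' ⊕ opad = 30 2a 08 3e 0a 35 04.
Inner input = (K'⊕ipad) ∥ m = 5a 40 62 54 60 5f 6e ∥ 59 74 4c 49.
Inner hash: sum = 90+64+98+84+96+95+110+89+116+76+73 = 991 → 03 df.
Outer input = (K'⊕opad) ∥ inner = 30 2a 08 3e 0a 35 04 ∥ 03 df.
Outer hash (tag): sum = 48+42+8+62+10+53+4+3+223 = 453 → 01 c5.

01c5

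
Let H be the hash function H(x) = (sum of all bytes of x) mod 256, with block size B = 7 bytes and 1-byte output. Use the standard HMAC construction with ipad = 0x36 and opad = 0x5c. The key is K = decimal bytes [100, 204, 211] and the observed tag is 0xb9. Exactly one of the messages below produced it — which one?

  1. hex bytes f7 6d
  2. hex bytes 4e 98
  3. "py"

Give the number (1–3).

3

Key decimal bytes [100, 204, 211] = 64 cc d3 is 3 bytes ≤ B = 7; zero-pad to 7 bytes: K' = 64 cc d3 00 00 00 00.
K' ⊕ ipad = 52 fa e5 36 36 36 36; K' ⊕ opad = 38 90 8f 5c 5c 5c 5c.
m1: inner = H(52 fa e5 36 36 36 36 f7 6d) = 6d; tag = H(38 90 8f 5c 5c 5c 5c 6d) = 34
m2: inner = H(52 fa e5 36 36 36 36 4e 98) = ef; tag = H(38 90 8f 5c 5c 5c 5c ef) = b6
m3: inner = H(52 fa e5 36 36 36 36 70 79) = f2; tag = H(38 90 8f 5c 5c 5c 5c f2) = b9 ← matches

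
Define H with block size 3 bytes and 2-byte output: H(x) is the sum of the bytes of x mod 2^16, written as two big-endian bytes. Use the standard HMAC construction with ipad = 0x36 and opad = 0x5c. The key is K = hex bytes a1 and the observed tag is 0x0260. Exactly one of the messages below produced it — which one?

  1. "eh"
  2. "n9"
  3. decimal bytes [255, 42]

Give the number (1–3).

Key hex bytes a1 is 1 byte ≤ B = 3; zero-pad to 3 bytes: K' = a1 00 00.
K' ⊕ ipad = 97 36 36; K' ⊕ opad = fd 5c 5c.
m1: inner = H(97 36 36 65 68) = 01 d0; tag = H(fd 5c 5c 01 d0) = 0286
m2: inner = H(97 36 36 6e 39) = 01 aa; tag = H(fd 5c 5c 01 aa) = 0260 ← matches
m3: inner = H(97 36 36 ff 2a) = 02 2c; tag = H(fd 5c 5c 02 2c) = 01e3

2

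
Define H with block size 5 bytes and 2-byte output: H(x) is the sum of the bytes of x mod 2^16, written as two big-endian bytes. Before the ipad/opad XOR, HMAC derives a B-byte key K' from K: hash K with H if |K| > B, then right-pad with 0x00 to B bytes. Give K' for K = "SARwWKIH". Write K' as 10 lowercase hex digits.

0290000000

|K| = 8 > B = 5, so first hash the key.
H(K): sum = 83+65+82+119+87+75+73+72 = 656 → 02 90.
Zero-pad H(K) = 02 90 to 5 bytes: K' = 02 90 00 00 00.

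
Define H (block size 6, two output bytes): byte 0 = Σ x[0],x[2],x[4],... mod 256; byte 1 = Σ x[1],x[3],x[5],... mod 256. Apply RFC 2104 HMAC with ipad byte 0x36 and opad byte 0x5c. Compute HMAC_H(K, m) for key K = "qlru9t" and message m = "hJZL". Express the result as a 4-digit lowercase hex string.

1cf6

Key "qlru9t" = 71 6c 72 75 39 74 is exactly B = 6 bytes: K' = 71 6c 72 75 39 74.
K' ⊕ ipad = 47 5a 44 43 0f 42.  K' ⊕ opad = 2d 30 2e 29 65 28.
Inner input = (K'⊕ipad) ∥ m = 47 5a 44 43 0f 42 ∥ 68 4a 5a 4c.
Inner hash: even-index sum = 348 mod 256 = 92; odd-index sum = 373 mod 256 = 117 → 5c 75.
Outer input = (K'⊕opad) ∥ inner = 2d 30 2e 29 65 28 ∥ 5c 75.
Outer hash (tag): even-index sum = 284 mod 256 = 28; odd-index sum = 246 mod 256 = 246 → 1c f6.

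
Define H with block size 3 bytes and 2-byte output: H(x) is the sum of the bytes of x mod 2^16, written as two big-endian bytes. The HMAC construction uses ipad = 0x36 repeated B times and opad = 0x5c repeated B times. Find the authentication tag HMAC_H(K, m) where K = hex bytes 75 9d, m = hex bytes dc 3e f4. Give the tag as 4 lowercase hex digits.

017b

Key hex bytes 75 9d is 2 bytes ≤ B = 3; zero-pad to 3 bytes: K' = 75 9d 00.
K' ⊕ ipad = 43 ab 36.  K' ⊕ opad = 29 c1 5c.
Inner input = (K'⊕ipad) ∥ m = 43 ab 36 ∥ dc 3e f4.
Inner hash: sum = 67+171+54+220+62+244 = 818 → 03 32.
Outer input = (K'⊕opad) ∥ inner = 29 c1 5c ∥ 03 32.
Outer hash (tag): sum = 41+193+92+3+50 = 379 → 01 7b.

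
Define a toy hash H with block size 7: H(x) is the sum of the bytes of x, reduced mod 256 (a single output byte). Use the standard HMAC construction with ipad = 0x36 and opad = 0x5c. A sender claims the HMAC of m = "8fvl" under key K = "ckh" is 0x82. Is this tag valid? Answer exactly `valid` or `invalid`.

valid

Key "ckh" = 63 6b 68 is 3 bytes ≤ B = 7; zero-pad to 7 bytes: K' = 63 6b 68 00 00 00 00.
K' ⊕ ipad = 55 5d 5e 36 36 36 36; K' ⊕ opad = 3f 37 34 5c 5c 5c 5c.
Inner hash: sum = 85+93+94+54+54+54+54+56+102+118+108 = 872; mod 256 = 104 → 68.
Outer hash (recomputed tag): sum = 63+55+52+92+92+92+92+104 = 642; mod 256 = 130 → 82.
Recomputed tag = 82; claimed = 82 → match.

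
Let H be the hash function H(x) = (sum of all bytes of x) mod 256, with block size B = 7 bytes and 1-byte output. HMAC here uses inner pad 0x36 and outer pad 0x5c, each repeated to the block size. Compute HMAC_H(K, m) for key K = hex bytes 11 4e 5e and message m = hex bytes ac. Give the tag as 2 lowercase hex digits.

Key hex bytes 11 4e 5e is 3 bytes ≤ B = 7; zero-pad to 7 bytes: K' = 11 4e 5e 00 00 00 00.
K' ⊕ ipad = 27 78 68 36 36 36 36.  K' ⊕ opad = 4d 12 02 5c 5c 5c 5c.
Inner input = (K'⊕ipad) ∥ m = 27 78 68 36 36 36 36 ∥ ac.
Inner hash: sum = 39+120+104+54+54+54+54+172 = 651; mod 256 = 139 → 8b.
Outer input = (K'⊕opad) ∥ inner = 4d 12 02 5c 5c 5c 5c ∥ 8b.
Outer hash (tag): sum = 77+18+2+92+92+92+92+139 = 604; mod 256 = 92 → 5c.

5c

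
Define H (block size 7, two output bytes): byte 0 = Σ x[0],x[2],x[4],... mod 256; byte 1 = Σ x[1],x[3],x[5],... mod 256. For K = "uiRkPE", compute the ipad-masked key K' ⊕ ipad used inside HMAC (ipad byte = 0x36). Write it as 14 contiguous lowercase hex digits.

Key "uiRkPE" = 75 69 52 6b 50 45 is 6 bytes ≤ B = 7; zero-pad to 7 bytes: K' = 75 69 52 6b 50 45 00.
XOR each byte with 0x36: 75⊕36=43, 69⊕36=5f, 52⊕36=64, 6b⊕36=5d, 50⊕36=66, 45⊕36=73, 00⊕36=36.

435f645d667336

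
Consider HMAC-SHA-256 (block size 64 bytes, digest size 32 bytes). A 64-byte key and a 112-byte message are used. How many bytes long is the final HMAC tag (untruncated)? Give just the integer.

32

The tag is one SHA-256 digest: 32 bytes.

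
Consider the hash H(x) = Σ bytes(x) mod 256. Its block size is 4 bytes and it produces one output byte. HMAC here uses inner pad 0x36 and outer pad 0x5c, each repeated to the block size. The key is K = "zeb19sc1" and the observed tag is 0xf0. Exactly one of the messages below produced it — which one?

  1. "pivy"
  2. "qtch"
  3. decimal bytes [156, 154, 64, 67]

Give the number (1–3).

1

Key "zeb19sc1" = 7a 65 62 31 39 73 63 31 is 8 bytes > B = 4, so hash it first: H(key) = b2, then zero-pad to 4 bytes: K' = b2 00 00 00.
K' ⊕ ipad = 84 36 36 36; K' ⊕ opad = ee 5c 5c 5c.
m1: inner = H(84 36 36 36 70 69 76 79) = ee; tag = H(ee 5c 5c 5c ee) = f0 ← matches
m2: inner = H(84 36 36 36 71 74 63 68) = d6; tag = H(ee 5c 5c 5c d6) = d8
m3: inner = H(84 36 36 36 9c 9a 40 43) = df; tag = H(ee 5c 5c 5c df) = e1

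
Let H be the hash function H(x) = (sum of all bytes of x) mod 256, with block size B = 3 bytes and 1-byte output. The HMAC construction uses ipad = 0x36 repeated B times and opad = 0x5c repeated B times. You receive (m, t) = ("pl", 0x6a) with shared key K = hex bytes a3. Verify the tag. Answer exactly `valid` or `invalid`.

invalid

Key hex bytes a3 is 1 byte ≤ B = 3; zero-pad to 3 bytes: K' = a3 00 00.
K' ⊕ ipad = 95 36 36; K' ⊕ opad = ff 5c 5c.
Inner hash: sum = 149+54+54+112+108 = 477; mod 256 = 221 → dd.
Outer hash (recomputed tag): sum = 255+92+92+221 = 660; mod 256 = 148 → 94.
Recomputed tag = 94; claimed = 6a → mismatch.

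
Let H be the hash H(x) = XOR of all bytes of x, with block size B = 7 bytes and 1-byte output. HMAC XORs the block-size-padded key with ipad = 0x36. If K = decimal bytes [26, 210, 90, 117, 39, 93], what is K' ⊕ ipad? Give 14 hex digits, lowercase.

2ce46c43116b36

Key decimal bytes [26, 210, 90, 117, 39, 93] = 1a d2 5a 75 27 5d is 6 bytes ≤ B = 7; zero-pad to 7 bytes: K' = 1a d2 5a 75 27 5d 00.
XOR each byte with 0x36: 1a⊕36=2c, d2⊕36=e4, 5a⊕36=6c, 75⊕36=43, 27⊕36=11, 5d⊕36=6b, 00⊕36=36.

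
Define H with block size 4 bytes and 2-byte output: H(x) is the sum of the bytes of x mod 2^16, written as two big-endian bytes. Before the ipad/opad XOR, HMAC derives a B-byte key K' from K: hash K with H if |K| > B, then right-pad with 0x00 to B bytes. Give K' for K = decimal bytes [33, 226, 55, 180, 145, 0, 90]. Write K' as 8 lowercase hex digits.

|K| = 7 > B = 4, so first hash the key.
H(K): sum = 33+226+55+180+145+0+90 = 729 → 02 d9.
Zero-pad H(K) = 02 d9 to 4 bytes: K' = 02 d9 00 00.

02d90000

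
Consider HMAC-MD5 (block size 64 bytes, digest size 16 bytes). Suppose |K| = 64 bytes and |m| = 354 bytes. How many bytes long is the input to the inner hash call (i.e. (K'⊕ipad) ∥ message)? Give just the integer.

418

Key is 64 ≤ 64 bytes, zero-padded: |K'| = 64.
Inner input = (K'⊕ipad) ∥ m → 64 + 354 = 418 bytes.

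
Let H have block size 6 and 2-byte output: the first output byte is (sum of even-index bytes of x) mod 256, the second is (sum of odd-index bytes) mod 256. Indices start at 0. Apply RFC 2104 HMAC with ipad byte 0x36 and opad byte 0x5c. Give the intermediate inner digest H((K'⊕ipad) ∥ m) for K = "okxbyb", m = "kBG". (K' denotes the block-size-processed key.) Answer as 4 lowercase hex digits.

a847

Key "okxbyb" = 6f 6b 78 62 79 62 is exactly B = 6 bytes: K' = 6f 6b 78 62 79 62.
K' ⊕ ipad = 59 5d 4e 54 4f 54.
Inner input = 59 5d 4e 54 4f 54 ∥ 6b 42 47.
Inner hash: even-index sum = 424 mod 256 = 168; odd-index sum = 327 mod 256 = 71 → a8 47.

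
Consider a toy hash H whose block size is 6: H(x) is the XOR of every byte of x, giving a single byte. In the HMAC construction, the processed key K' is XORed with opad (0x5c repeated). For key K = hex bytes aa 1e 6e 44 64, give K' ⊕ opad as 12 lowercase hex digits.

Key hex bytes aa 1e 6e 44 64 is 5 bytes ≤ B = 6; zero-pad to 6 bytes: K' = aa 1e 6e 44 64 00.
XOR each byte with 0x5c: aa⊕5c=f6, 1e⊕5c=42, 6e⊕5c=32, 44⊕5c=18, 64⊕5c=38, 00⊕5c=5c.

f6423218385c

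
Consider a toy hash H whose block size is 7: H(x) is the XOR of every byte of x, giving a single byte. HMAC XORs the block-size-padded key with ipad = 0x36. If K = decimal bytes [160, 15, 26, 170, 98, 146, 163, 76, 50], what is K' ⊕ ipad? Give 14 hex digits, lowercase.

04363636363636

Key decimal bytes [160, 15, 26, 170, 98, 146, 163, 76, 50] = a0 0f 1a aa 62 92 a3 4c 32 is 9 bytes > B = 7, so hash it first: H(key) = 32, then zero-pad to 7 bytes: K' = 32 00 00 00 00 00 00.
XOR each byte with 0x36: 32⊕36=04, 00⊕36=36, 00⊕36=36, 00⊕36=36, 00⊕36=36, 00⊕36=36, 00⊕36=36.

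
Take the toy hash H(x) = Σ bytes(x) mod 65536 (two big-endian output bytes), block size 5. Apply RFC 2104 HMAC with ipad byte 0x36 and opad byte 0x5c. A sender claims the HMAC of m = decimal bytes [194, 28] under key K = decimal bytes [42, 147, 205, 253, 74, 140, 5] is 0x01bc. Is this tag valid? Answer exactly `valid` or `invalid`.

Key decimal bytes [42, 147, 205, 253, 74, 140, 5] = 2a 93 cd fd 4a 8c 05 is 7 bytes > B = 5, so hash it first: H(key) = 03 62, then zero-pad to 5 bytes: K' = 03 62 00 00 00.
K' ⊕ ipad = 35 54 36 36 36; K' ⊕ opad = 5f 3e 5c 5c 5c.
Inner hash: sum = 53+84+54+54+54+194+28 = 521 → 02 09.
Outer hash (recomputed tag): sum = 95+62+92+92+92+2+9 = 444 → 01 bc.
Recomputed tag = 01bc; claimed = 01bc → match.

valid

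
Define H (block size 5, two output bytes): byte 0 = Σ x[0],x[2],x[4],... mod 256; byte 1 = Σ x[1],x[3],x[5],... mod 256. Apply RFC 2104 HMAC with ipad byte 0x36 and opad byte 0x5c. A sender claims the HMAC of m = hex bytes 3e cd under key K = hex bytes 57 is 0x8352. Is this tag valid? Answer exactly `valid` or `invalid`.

Key hex bytes 57 is 1 byte ≤ B = 5; zero-pad to 5 bytes: K' = 57 00 00 00 00.
K' ⊕ ipad = 61 36 36 36 36; K' ⊕ opad = 0b 5c 5c 5c 5c.
Inner hash: even-index sum = 410 mod 256 = 154; odd-index sum = 170 mod 256 = 170 → 9a aa.
Outer hash (recomputed tag): even-index sum = 365 mod 256 = 109; odd-index sum = 338 mod 256 = 82 → 6d 52.
Recomputed tag = 6d52; claimed = 8352 → mismatch.

invalid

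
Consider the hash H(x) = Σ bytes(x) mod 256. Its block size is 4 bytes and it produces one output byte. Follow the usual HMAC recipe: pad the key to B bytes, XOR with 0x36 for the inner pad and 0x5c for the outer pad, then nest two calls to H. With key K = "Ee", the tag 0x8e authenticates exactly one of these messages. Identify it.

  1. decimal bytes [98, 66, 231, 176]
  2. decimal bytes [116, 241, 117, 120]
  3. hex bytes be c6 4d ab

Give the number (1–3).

2

Key "Ee" = 45 65 is 2 bytes ≤ B = 4; zero-pad to 4 bytes: K' = 45 65 00 00.
K' ⊕ ipad = 73 53 36 36; K' ⊕ opad = 19 39 5c 5c.
m1: inner = H(73 53 36 36 62 42 e7 b0) = 6d; tag = H(19 39 5c 5c 6d) = 77
m2: inner = H(73 53 36 36 74 f1 75 78) = 84; tag = H(19 39 5c 5c 84) = 8e ← matches
m3: inner = H(73 53 36 36 be c6 4d ab) = ae; tag = H(19 39 5c 5c ae) = b8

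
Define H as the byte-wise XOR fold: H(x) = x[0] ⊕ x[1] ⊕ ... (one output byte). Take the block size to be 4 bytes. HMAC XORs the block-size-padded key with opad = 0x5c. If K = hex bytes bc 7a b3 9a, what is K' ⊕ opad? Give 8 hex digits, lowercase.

Key hex bytes bc 7a b3 9a is exactly B = 4 bytes: K' = bc 7a b3 9a.
XOR each byte with 0x5c: bc⊕5c=e0, 7a⊕5c=26, b3⊕5c=ef, 9a⊕5c=c6.

e026efc6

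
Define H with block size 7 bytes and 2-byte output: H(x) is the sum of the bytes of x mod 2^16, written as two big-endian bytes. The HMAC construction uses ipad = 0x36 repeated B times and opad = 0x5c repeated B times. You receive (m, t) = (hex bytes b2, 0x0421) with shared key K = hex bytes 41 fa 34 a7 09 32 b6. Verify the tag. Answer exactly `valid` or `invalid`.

valid

Key hex bytes 41 fa 34 a7 09 32 b6 is exactly B = 7 bytes: K' = 41 fa 34 a7 09 32 b6.
K' ⊕ ipad = 77 cc 02 91 3f 04 80; K' ⊕ opad = 1d a6 68 fb 55 6e ea.
Inner hash: sum = 119+204+2+145+63+4+128+178 = 843 → 03 4b.
Outer hash (recomputed tag): sum = 29+166+104+251+85+110+234+3+75 = 1057 → 04 21.
Recomputed tag = 0421; claimed = 0421 → match.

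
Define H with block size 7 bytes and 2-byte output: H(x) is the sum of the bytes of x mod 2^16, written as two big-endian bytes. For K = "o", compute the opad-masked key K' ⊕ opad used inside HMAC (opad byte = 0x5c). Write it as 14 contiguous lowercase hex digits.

335c5c5c5c5c5c

Key "o" = 6f is 1 byte ≤ B = 7; zero-pad to 7 bytes: K' = 6f 00 00 00 00 00 00.
XOR each byte with 0x5c: 6f⊕5c=33, 00⊕5c=5c, 00⊕5c=5c, 00⊕5c=5c, 00⊕5c=5c, 00⊕5c=5c, 00⊕5c=5c.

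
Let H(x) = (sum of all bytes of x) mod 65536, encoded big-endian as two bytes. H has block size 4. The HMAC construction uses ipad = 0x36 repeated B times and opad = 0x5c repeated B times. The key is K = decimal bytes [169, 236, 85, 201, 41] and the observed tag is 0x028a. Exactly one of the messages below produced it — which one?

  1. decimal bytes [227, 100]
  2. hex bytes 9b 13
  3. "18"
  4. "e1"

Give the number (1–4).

3

Key decimal bytes [169, 236, 85, 201, 41] = a9 ec 55 c9 29 is 5 bytes > B = 4, so hash it first: H(key) = 02 dc, then zero-pad to 4 bytes: K' = 02 dc 00 00.
K' ⊕ ipad = 34 ea 36 36; K' ⊕ opad = 5e 80 5c 5c.
m1: inner = H(34 ea 36 36 e3 64) = 02 d1; tag = H(5e 80 5c 5c 02 d1) = 0269
m2: inner = H(34 ea 36 36 9b 13) = 02 38; tag = H(5e 80 5c 5c 02 38) = 01d0
m3: inner = H(34 ea 36 36 31 38) = 01 f3; tag = H(5e 80 5c 5c 01 f3) = 028a ← matches
m4: inner = H(34 ea 36 36 65 31) = 02 20; tag = H(5e 80 5c 5c 02 20) = 01b8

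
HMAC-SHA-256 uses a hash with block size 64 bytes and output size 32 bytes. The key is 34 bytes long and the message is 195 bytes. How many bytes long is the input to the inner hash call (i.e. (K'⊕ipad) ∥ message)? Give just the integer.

259

Key is 34 ≤ 64 bytes, zero-padded: |K'| = 64.
Inner input = (K'⊕ipad) ∥ m → 64 + 195 = 259 bytes.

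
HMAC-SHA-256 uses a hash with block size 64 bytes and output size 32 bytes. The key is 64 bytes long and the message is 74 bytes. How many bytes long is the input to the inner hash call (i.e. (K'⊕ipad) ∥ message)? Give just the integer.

138

Key is 64 ≤ 64 bytes, zero-padded: |K'| = 64.
Inner input = (K'⊕ipad) ∥ m → 64 + 74 = 138 bytes.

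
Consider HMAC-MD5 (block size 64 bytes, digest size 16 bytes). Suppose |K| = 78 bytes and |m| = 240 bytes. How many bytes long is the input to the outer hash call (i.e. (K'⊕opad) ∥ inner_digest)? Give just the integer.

Key is 78 > 64 bytes, so it is hashed to 16 bytes then zero-padded to 64: |K'| = 64.
Outer input = (K'⊕opad) ∥ H(inner) → 64 + 16 = 80 bytes.

80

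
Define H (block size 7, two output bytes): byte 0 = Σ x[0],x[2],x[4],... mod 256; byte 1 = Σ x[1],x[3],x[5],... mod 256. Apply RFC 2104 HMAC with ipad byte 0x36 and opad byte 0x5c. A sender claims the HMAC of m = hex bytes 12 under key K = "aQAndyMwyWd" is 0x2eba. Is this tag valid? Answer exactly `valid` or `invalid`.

valid

Key "aQAndyMwyWd" = 61 51 41 6e 64 79 4d 77 79 57 64 is 11 bytes > B = 7, so hash it first: H(key) = 30 06, then zero-pad to 7 bytes: K' = 30 06 00 00 00 00 00.
K' ⊕ ipad = 06 30 36 36 36 36 36; K' ⊕ opad = 6c 5a 5c 5c 5c 5c 5c.
Inner hash: even-index sum = 168 mod 256 = 168; odd-index sum = 174 mod 256 = 174 → a8 ae.
Outer hash (recomputed tag): even-index sum = 558 mod 256 = 46; odd-index sum = 442 mod 256 = 186 → 2e ba.
Recomputed tag = 2eba; claimed = 2eba → match.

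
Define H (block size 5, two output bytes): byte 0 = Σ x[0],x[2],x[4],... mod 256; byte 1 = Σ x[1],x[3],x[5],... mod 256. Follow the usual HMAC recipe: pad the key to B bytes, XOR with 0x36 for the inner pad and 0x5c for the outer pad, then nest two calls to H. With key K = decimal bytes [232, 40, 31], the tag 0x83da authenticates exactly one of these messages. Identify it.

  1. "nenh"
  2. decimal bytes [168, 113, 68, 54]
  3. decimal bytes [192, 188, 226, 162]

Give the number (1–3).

1

Key decimal bytes [232, 40, 31] = e8 28 1f is 3 bytes ≤ B = 5; zero-pad to 5 bytes: K' = e8 28 1f 00 00.
K' ⊕ ipad = de 1e 29 36 36; K' ⊕ opad = b4 74 43 5c 5c.
m1: inner = H(de 1e 29 36 36 6e 65 6e 68) = 0a 30; tag = H(b4 74 43 5c 5c 0a 30) = 83da ← matches
m2: inner = H(de 1e 29 36 36 a8 71 44 36) = e4 40; tag = H(b4 74 43 5c 5c e4 40) = 93b4
m3: inner = H(de 1e 29 36 36 c0 bc e2 a2) = 9b f6; tag = H(b4 74 43 5c 5c 9b f6) = 496b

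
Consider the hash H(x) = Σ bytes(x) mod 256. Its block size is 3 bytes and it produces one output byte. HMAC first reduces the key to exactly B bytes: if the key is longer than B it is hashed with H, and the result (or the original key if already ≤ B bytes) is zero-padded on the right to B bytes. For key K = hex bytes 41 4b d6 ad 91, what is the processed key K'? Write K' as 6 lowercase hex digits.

a00000

|K| = 5 > B = 3, so first hash the key.
H(K): sum = 65+75+214+173+145 = 672; mod 256 = 160 → a0.
Zero-pad H(K) = a0 to 3 bytes: K' = a0 00 00.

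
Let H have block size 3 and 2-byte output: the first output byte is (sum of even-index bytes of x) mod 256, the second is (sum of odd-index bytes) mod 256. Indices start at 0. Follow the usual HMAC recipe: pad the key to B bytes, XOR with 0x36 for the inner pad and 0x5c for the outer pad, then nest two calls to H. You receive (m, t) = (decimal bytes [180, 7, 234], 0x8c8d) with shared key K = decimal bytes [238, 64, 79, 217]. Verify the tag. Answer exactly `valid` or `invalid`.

invalid

Key decimal bytes [238, 64, 79, 217] = ee 40 4f d9 is 4 bytes > B = 3, so hash it first: H(key) = 3d 19, then zero-pad to 3 bytes: K' = 3d 19 00.
K' ⊕ ipad = 0b 2f 36; K' ⊕ opad = 61 45 5c.
Inner hash: even-index sum = 72 mod 256 = 72; odd-index sum = 461 mod 256 = 205 → 48 cd.
Outer hash (recomputed tag): even-index sum = 394 mod 256 = 138; odd-index sum = 141 mod 256 = 141 → 8a 8d.
Recomputed tag = 8a8d; claimed = 8c8d → mismatch.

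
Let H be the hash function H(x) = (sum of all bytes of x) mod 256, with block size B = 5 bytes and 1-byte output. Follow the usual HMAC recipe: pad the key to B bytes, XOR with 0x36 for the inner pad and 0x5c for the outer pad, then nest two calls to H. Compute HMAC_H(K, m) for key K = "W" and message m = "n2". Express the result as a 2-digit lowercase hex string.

54

Key "W" = 57 is 1 byte ≤ B = 5; zero-pad to 5 bytes: K' = 57 00 00 00 00.
K' ⊕ ipad = 61 36 36 36 36.  K' ⊕ opad = 0b 5c 5c 5c 5c.
Inner input = (K'⊕ipad) ∥ m = 61 36 36 36 36 ∥ 6e 32.
Inner hash: sum = 97+54+54+54+54+110+50 = 473; mod 256 = 217 → d9.
Outer input = (K'⊕opad) ∥ inner = 0b 5c 5c 5c 5c ∥ d9.
Outer hash (tag): sum = 11+92+92+92+92+217 = 596; mod 256 = 84 → 54.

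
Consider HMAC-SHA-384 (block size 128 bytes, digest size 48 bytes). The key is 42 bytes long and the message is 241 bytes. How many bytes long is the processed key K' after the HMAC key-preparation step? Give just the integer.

Key is 42 ≤ 128 bytes, zero-padded: |K'| = 128.

128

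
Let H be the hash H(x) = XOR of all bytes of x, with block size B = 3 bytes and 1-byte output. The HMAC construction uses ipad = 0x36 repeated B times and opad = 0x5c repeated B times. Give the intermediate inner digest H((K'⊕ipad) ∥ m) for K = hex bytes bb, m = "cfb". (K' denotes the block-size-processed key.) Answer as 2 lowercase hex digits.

ea

Key hex bytes bb is 1 byte ≤ B = 3; zero-pad to 3 bytes: K' = bb 00 00.
K' ⊕ ipad = 8d 36 36.
Inner input = 8d 36 36 ∥ 63 66 62.
Inner hash: XOR 8d⊕36⊕36⊕63⊕66⊕62 = ea.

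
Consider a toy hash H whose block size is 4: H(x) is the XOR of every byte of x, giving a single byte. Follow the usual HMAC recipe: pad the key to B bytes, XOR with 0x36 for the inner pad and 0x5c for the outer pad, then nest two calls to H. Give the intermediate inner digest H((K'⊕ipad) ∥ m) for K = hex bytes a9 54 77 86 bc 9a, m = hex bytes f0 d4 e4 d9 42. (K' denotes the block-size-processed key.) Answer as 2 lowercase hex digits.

71

Key hex bytes a9 54 77 86 bc 9a is 6 bytes > B = 4, so hash it first: H(key) = 2a, then zero-pad to 4 bytes: K' = 2a 00 00 00.
K' ⊕ ipad = 1c 36 36 36.
Inner input = 1c 36 36 36 ∥ f0 d4 e4 d9 42.
Inner hash: XOR 1c⊕36⊕36⊕36⊕f0⊕d4⊕e4⊕d9⊕42 = 71.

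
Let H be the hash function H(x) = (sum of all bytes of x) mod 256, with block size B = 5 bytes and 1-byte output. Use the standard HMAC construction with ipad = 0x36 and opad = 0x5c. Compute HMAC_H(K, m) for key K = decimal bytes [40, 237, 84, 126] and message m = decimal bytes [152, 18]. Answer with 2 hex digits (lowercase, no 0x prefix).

2e

Key decimal bytes [40, 237, 84, 126] = 28 ed 54 7e is 4 bytes ≤ B = 5; zero-pad to 5 bytes: K' = 28 ed 54 7e 00.
K' ⊕ ipad = 1e db 62 48 36.  K' ⊕ opad = 74 b1 08 22 5c.
Inner input = (K'⊕ipad) ∥ m = 1e db 62 48 36 ∥ 98 12.
Inner hash: sum = 30+219+98+72+54+152+18 = 643; mod 256 = 131 → 83.
Outer input = (K'⊕opad) ∥ inner = 74 b1 08 22 5c ∥ 83.
Outer hash (tag): sum = 116+177+8+34+92+131 = 558; mod 256 = 46 → 2e.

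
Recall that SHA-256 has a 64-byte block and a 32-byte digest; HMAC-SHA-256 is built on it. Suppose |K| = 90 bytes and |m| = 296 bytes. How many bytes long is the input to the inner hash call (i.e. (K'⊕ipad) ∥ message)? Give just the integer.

360

Key is 90 > 64 bytes, so it is hashed to 32 bytes then zero-padded to 64: |K'| = 64.
Inner input = (K'⊕ipad) ∥ m → 64 + 296 = 360 bytes.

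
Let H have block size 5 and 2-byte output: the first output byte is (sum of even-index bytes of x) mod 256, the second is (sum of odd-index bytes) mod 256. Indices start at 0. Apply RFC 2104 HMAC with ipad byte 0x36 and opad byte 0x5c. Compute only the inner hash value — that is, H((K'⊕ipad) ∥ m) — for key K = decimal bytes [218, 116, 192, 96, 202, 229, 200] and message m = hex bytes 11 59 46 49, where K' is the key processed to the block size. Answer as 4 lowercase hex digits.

281c

Key decimal bytes [218, 116, 192, 96, 202, 229, 200] = da 74 c0 60 ca e5 c8 is 7 bytes > B = 5, so hash it first: H(key) = 2c b9, then zero-pad to 5 bytes: K' = 2c b9 00 00 00.
K' ⊕ ipad = 1a 8f 36 36 36.
Inner input = 1a 8f 36 36 36 ∥ 11 59 46 49.
Inner hash: even-index sum = 296 mod 256 = 40; odd-index sum = 284 mod 256 = 28 → 28 1c.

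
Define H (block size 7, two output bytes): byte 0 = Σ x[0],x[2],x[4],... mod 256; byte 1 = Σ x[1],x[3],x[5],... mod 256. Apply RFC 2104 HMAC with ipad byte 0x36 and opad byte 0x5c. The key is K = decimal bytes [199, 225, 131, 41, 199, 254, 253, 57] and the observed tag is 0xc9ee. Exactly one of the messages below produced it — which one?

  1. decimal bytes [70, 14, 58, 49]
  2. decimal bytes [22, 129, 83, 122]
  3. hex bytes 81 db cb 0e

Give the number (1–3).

1

Key decimal bytes [199, 225, 131, 41, 199, 254, 253, 57] = c7 e1 83 29 c7 fe fd 39 is 8 bytes > B = 7, so hash it first: H(key) = 0e 41, then zero-pad to 7 bytes: K' = 0e 41 00 00 00 00 00.
K' ⊕ ipad = 38 77 36 36 36 36 36; K' ⊕ opad = 52 1d 5c 5c 5c 5c 5c.
m1: inner = H(38 77 36 36 36 36 36 46 0e 3a 31) = 19 63; tag = H(52 1d 5c 5c 5c 5c 5c 19 63) = c9ee ← matches
m2: inner = H(38 77 36 36 36 36 36 16 81 53 7a) = d5 4c; tag = H(52 1d 5c 5c 5c 5c 5c d5 4c) = b2aa
m3: inner = H(38 77 36 36 36 36 36 81 db cb 0e) = c3 2f; tag = H(52 1d 5c 5c 5c 5c 5c c3 2f) = 9598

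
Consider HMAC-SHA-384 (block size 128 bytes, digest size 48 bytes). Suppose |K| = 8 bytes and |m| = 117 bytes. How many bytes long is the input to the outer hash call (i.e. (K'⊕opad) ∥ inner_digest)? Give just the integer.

176

Key is 8 ≤ 128 bytes, zero-padded: |K'| = 128.
Outer input = (K'⊕opad) ∥ H(inner) → 128 + 48 = 176 bytes.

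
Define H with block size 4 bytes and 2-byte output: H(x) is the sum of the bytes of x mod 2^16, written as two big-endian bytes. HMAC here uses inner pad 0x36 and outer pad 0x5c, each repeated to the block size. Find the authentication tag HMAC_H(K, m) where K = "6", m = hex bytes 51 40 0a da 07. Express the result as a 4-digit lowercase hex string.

Key "6" = 36 is 1 byte ≤ B = 4; zero-pad to 4 bytes: K' = 36 00 00 00.
K' ⊕ ipad = 00 36 36 36.  K' ⊕ opad = 6a 5c 5c 5c.
Inner input = (K'⊕ipad) ∥ m = 00 36 36 36 ∥ 51 40 0a da 07.
Inner hash: sum = 0+54+54+54+81+64+10+218+7 = 542 → 02 1e.
Outer input = (K'⊕opad) ∥ inner = 6a 5c 5c 5c ∥ 02 1e.
Outer hash (tag): sum = 106+92+92+92+2+30 = 414 → 01 9e.

019e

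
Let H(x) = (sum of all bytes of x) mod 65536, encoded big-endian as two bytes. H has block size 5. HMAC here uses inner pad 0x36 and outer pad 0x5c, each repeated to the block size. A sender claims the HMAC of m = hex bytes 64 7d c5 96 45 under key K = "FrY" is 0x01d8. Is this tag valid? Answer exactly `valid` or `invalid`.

invalid

Key "FrY" = 46 72 59 is 3 bytes ≤ B = 5; zero-pad to 5 bytes: K' = 46 72 59 00 00.
K' ⊕ ipad = 70 44 6f 36 36; K' ⊕ opad = 1a 2e 05 5c 5c.
Inner hash: sum = 112+68+111+54+54+100+125+197+150+69 = 1040 → 04 10.
Outer hash (recomputed tag): sum = 26+46+5+92+92+4+16 = 281 → 01 19.
Recomputed tag = 0119; claimed = 01d8 → mismatch.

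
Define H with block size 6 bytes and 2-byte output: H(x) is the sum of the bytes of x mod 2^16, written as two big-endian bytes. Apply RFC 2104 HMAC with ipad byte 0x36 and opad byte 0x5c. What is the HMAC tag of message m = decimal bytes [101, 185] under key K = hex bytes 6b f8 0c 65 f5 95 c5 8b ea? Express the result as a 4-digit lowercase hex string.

Key hex bytes 6b f8 0c 65 f5 95 c5 8b ea is 9 bytes > B = 6, so hash it first: H(key) = 05 98, then zero-pad to 6 bytes: K' = 05 98 00 00 00 00.
K' ⊕ ipad = 33 ae 36 36 36 36.  K' ⊕ opad = 59 c4 5c 5c 5c 5c.
Inner input = (K'⊕ipad) ∥ m = 33 ae 36 36 36 36 ∥ 65 b9.
Inner hash: sum = 51+174+54+54+54+54+101+185 = 727 → 02 d7.
Outer input = (K'⊕opad) ∥ inner = 59 c4 5c 5c 5c 5c ∥ 02 d7.
Outer hash (tag): sum = 89+196+92+92+92+92+2+215 = 870 → 03 66.

0366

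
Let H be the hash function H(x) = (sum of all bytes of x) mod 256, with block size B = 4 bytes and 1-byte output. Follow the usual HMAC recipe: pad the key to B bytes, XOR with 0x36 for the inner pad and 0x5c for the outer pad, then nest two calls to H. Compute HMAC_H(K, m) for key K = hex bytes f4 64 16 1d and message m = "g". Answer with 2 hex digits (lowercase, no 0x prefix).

31

Key hex bytes f4 64 16 1d is exactly B = 4 bytes: K' = f4 64 16 1d.
K' ⊕ ipad = c2 52 20 2b.  K' ⊕ opad = a8 38 4a 41.
Inner input = (K'⊕ipad) ∥ m = c2 52 20 2b ∥ 67.
Inner hash: sum = 194+82+32+43+103 = 454; mod 256 = 198 → c6.
Outer input = (K'⊕opad) ∥ inner = a8 38 4a 41 ∥ c6.
Outer hash (tag): sum = 168+56+74+65+198 = 561; mod 256 = 49 → 31.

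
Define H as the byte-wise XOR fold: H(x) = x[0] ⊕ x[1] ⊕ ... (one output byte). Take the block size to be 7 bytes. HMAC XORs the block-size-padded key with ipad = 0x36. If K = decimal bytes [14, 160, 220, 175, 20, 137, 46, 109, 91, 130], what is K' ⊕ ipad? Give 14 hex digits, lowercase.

Key decimal bytes [14, 160, 220, 175, 20, 137, 46, 109, 91, 130] = 0e a0 dc af 14 89 2e 6d 5b 82 is 10 bytes > B = 7, so hash it first: H(key) = da, then zero-pad to 7 bytes: K' = da 00 00 00 00 00 00.
XOR each byte with 0x36: da⊕36=ec, 00⊕36=36, 00⊕36=36, 00⊕36=36, 00⊕36=36, 00⊕36=36, 00⊕36=36.

ec363636363636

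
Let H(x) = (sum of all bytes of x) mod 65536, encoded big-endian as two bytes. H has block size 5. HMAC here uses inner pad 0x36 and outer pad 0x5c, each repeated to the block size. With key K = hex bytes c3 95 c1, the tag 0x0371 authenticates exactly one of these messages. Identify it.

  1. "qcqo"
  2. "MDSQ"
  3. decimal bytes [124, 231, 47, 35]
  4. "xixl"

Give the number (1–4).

3

Key hex bytes c3 95 c1 is 3 bytes ≤ B = 5; zero-pad to 5 bytes: K' = c3 95 c1 00 00.
K' ⊕ ipad = f5 a3 f7 36 36; K' ⊕ opad = 9f c9 9d 5c 5c.
m1: inner = H(f5 a3 f7 36 36 71 63 71 6f) = 04 af; tag = H(9f c9 9d 5c 5c 04 af) = 0370
m2: inner = H(f5 a3 f7 36 36 4d 44 53 51) = 04 30; tag = H(9f c9 9d 5c 5c 04 30) = 02f1
m3: inner = H(f5 a3 f7 36 36 7c e7 2f 23) = 04 b0; tag = H(9f c9 9d 5c 5c 04 b0) = 0371 ← matches
m4: inner = H(f5 a3 f7 36 36 78 69 78 6c) = 04 c0; tag = H(9f c9 9d 5c 5c 04 c0) = 0381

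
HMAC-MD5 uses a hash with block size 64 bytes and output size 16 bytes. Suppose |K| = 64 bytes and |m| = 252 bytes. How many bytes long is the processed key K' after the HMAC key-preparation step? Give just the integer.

Key is 64 ≤ 64 bytes, zero-padded: |K'| = 64.

64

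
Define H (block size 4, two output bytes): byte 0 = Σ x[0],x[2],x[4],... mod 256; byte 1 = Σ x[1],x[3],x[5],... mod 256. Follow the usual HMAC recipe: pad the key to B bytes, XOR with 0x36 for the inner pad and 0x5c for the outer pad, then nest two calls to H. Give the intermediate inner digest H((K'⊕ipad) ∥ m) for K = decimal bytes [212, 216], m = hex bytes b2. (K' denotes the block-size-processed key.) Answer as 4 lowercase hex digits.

ca24

Key decimal bytes [212, 216] = d4 d8 is 2 bytes ≤ B = 4; zero-pad to 4 bytes: K' = d4 d8 00 00.
K' ⊕ ipad = e2 ee 36 36.
Inner input = e2 ee 36 36 ∥ b2.
Inner hash: even-index sum = 458 mod 256 = 202; odd-index sum = 292 mod 256 = 36 → ca 24.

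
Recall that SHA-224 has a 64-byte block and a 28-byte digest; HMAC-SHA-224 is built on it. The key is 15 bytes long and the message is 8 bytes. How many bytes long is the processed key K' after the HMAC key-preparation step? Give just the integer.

Key is 15 ≤ 64 bytes, zero-padded: |K'| = 64.

64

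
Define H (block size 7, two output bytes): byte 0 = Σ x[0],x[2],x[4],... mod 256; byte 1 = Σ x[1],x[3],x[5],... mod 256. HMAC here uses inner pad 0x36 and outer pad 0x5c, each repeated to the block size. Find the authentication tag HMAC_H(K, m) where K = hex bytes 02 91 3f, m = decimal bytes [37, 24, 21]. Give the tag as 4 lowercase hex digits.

Key hex bytes 02 91 3f is 3 bytes ≤ B = 7; zero-pad to 7 bytes: K' = 02 91 3f 00 00 00 00.
K' ⊕ ipad = 34 a7 09 36 36 36 36.  K' ⊕ opad = 5e cd 63 5c 5c 5c 5c.
Inner input = (K'⊕ipad) ∥ m = 34 a7 09 36 36 36 36 ∥ 25 18 15.
Inner hash: even-index sum = 193 mod 256 = 193; odd-index sum = 333 mod 256 = 77 → c1 4d.
Outer input = (K'⊕opad) ∥ inner = 5e cd 63 5c 5c 5c 5c ∥ c1 4d.
Outer hash (tag): even-index sum = 454 mod 256 = 198; odd-index sum = 582 mod 256 = 70 → c6 46.

c646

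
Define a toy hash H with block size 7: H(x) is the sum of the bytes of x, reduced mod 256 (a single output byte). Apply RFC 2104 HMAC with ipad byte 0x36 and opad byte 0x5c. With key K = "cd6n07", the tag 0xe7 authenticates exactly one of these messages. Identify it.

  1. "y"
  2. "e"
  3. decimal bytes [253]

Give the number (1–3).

2

Key "cd6n07" = 63 64 36 6e 30 37 is 6 bytes ≤ B = 7; zero-pad to 7 bytes: K' = 63 64 36 6e 30 37 00.
K' ⊕ ipad = 55 52 00 58 06 01 36; K' ⊕ opad = 3f 38 6a 32 6c 6b 5c.
m1: inner = H(55 52 00 58 06 01 36 79) = b5; tag = H(3f 38 6a 32 6c 6b 5c b5) = fb
m2: inner = H(55 52 00 58 06 01 36 65) = a1; tag = H(3f 38 6a 32 6c 6b 5c a1) = e7 ← matches
m3: inner = H(55 52 00 58 06 01 36 fd) = 39; tag = H(3f 38 6a 32 6c 6b 5c 39) = 7f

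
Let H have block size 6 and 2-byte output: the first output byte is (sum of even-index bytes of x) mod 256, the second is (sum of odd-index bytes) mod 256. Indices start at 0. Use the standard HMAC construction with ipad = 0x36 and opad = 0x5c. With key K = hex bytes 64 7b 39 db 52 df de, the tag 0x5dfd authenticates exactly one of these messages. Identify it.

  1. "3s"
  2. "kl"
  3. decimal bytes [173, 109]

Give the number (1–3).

Key hex bytes 64 7b 39 db 52 df de is 7 bytes > B = 6, so hash it first: H(key) = cd 35, then zero-pad to 6 bytes: K' = cd 35 00 00 00 00.
K' ⊕ ipad = fb 03 36 36 36 36; K' ⊕ opad = 91 69 5c 5c 5c 5c.
m1: inner = H(fb 03 36 36 36 36 33 73) = 9a e2; tag = H(91 69 5c 5c 5c 5c 9a e2) = e303
m2: inner = H(fb 03 36 36 36 36 6b 6c) = d2 db; tag = H(91 69 5c 5c 5c 5c d2 db) = 1bfc
m3: inner = H(fb 03 36 36 36 36 ad 6d) = 14 dc; tag = H(91 69 5c 5c 5c 5c 14 dc) = 5dfd ← matches

3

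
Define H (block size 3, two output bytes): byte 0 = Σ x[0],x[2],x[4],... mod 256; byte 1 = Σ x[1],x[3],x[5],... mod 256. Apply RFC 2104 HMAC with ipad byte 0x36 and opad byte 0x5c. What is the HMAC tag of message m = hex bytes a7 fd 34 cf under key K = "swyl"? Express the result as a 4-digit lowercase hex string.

Key "swyl" = 73 77 79 6c is 4 bytes > B = 3, so hash it first: H(key) = ec e3, then zero-pad to 3 bytes: K' = ec e3 00.
K' ⊕ ipad = da d5 36.  K' ⊕ opad = b0 bf 5c.
Inner input = (K'⊕ipad) ∥ m = da d5 36 ∥ a7 fd 34 cf.
Inner hash: even-index sum = 732 mod 256 = 220; odd-index sum = 432 mod 256 = 176 → dc b0.
Outer input = (K'⊕opad) ∥ inner = b0 bf 5c ∥ dc b0.
Outer hash (tag): even-index sum = 444 mod 256 = 188; odd-index sum = 411 mod 256 = 155 → bc 9b.

bc9b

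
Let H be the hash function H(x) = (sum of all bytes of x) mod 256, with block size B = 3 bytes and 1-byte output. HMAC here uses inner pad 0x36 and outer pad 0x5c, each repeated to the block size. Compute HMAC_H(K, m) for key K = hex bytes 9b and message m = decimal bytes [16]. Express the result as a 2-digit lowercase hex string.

a8

Key hex bytes 9b is 1 byte ≤ B = 3; zero-pad to 3 bytes: K' = 9b 00 00.
K' ⊕ ipad = ad 36 36.  K' ⊕ opad = c7 5c 5c.
Inner input = (K'⊕ipad) ∥ m = ad 36 36 ∥ 10.
Inner hash: sum = 173+54+54+16 = 297; mod 256 = 41 → 29.
Outer input = (K'⊕opad) ∥ inner = c7 5c 5c ∥ 29.
Outer hash (tag): sum = 199+92+92+41 = 424; mod 256 = 168 → a8.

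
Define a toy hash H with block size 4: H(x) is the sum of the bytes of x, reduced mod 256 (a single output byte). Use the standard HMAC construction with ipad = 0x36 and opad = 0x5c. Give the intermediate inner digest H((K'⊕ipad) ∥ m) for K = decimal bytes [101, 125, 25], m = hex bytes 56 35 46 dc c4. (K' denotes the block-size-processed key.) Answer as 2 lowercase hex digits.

74

Key decimal bytes [101, 125, 25] = 65 7d 19 is 3 bytes ≤ B = 4; zero-pad to 4 bytes: K' = 65 7d 19 00.
K' ⊕ ipad = 53 4b 2f 36.
Inner input = 53 4b 2f 36 ∥ 56 35 46 dc c4.
Inner hash: sum = 83+75+47+54+86+53+70+220+196 = 884; mod 256 = 116 → 74.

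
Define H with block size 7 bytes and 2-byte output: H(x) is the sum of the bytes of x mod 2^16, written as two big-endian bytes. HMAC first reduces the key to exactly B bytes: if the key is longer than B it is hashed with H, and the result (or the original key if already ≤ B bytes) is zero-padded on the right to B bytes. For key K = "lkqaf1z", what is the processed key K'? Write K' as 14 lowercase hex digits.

Key "lkqaf1z" = 6c 6b 71 61 66 31 7a is exactly B = 7 bytes: K' = 6c 6b 71 61 66 31 7a.

6c6b716166317a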